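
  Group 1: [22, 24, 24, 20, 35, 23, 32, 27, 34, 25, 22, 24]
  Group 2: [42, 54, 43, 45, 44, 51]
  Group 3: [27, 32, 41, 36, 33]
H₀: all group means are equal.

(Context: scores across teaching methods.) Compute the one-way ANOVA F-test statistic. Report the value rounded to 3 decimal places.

test statistic = 33.944

Group means [26.00, 46.50, 33.80], grand mean 33.043
SSB = Σnᵢ(x̄ᵢ−x̄)² = 1684.657; SSW = ΣΣ(x−x̄ᵢ)² = 496.300
MSB = 1684.657/2 = 842.3283; MSW = 496.300/20 = 24.8150
F = MSB/MSW = 33.9443
df = (2, 20)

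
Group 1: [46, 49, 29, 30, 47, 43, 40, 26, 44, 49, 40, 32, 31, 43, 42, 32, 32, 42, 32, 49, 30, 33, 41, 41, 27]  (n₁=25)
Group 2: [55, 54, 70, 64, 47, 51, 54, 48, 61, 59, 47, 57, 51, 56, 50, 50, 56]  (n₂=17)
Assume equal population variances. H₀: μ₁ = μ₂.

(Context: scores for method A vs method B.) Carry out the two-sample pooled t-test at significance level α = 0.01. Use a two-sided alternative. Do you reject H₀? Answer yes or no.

x̄₁=38.000, s₁=7.483, n₁=25
x̄₂=54.706, s₂=6.243, n₂=17
s_p² = [24·7.483² + 16·6.243²]/40 = 49.1882
SE = √(s_p²·(1/25+1/17)) = 2.2048
t = (38.000−54.706)/2.2048 = -7.5772
df = 40
p-value (two-sided) = 0.00000
At α=0.01: p < α → reject H₀

reject H₀: yes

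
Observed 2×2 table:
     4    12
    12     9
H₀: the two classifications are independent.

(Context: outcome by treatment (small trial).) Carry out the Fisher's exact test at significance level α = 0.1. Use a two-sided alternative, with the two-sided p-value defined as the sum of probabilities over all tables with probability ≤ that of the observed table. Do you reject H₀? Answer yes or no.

reject H₀: yes

Margins: r₁=16, r₂=21, c₁=16, c₂=21, n=37
p_obs = C(16,4)·C(21,12)/C(37,16); sum pmf over tables with pmf ≤ p_obs
p-value (two-sided) = 0.09311
At α=0.1: p < α → reject H₀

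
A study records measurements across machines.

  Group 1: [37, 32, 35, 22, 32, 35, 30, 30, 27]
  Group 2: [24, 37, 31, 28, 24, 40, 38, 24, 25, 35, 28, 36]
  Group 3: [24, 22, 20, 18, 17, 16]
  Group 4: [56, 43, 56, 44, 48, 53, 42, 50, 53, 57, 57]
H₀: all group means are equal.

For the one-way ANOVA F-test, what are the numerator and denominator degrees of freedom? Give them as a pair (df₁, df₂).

k = 4 groups, N = 38 total
df = (k−1, N−k) = (4−1, 38−4) = (3, 34)

degrees of freedom = [3, 34]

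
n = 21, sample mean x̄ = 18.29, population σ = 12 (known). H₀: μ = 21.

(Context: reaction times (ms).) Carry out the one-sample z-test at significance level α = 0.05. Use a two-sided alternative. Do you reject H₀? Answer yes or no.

SE = σ/√n = 12/√21 = 2.6186
z = (x̄−μ₀)/SE = (18.29−21)/2.6186 = -1.0349
p-value (two-sided) = 0.30072
At α=0.05: p ≥ α → fail to reject H₀

reject H₀: no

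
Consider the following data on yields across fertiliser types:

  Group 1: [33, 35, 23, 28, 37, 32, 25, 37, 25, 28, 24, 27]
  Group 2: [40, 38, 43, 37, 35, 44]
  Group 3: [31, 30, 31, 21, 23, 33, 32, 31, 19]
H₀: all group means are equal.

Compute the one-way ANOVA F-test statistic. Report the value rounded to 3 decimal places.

test statistic = 11.441

Group means [29.50, 39.50, 27.89], grand mean 31.185
SSB = Σnᵢ(x̄ᵢ−x̄)² = 546.685; SSW = ΣΣ(x−x̄ᵢ)² = 573.389
MSB = 546.685/2 = 273.3426; MSW = 573.389/24 = 23.8912
F = MSB/MSW = 11.4411
df = (2, 24)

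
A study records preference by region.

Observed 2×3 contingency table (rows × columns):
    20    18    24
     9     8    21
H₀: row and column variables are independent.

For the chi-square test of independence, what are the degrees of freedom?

df = (r−1)(c−1) = (2−1)·(3−1) = 2

degrees of freedom = 2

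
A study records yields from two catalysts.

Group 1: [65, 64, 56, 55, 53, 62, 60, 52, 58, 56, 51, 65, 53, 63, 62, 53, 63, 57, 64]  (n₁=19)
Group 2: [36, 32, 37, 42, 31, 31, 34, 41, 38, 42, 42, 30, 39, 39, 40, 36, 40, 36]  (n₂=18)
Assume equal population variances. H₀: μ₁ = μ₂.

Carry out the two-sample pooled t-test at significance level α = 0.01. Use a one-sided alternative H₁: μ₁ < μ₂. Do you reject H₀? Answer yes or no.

x̄₁=58.526, s₁=4.880, n₁=19
x̄₂=37.000, s₂=4.029, n₂=18
s_p² = [18·4.880² + 17·4.029²]/35 = 20.1353
SE = √(s_p²·(1/19+1/18)) = 1.4759
t = (58.526−37.000)/1.4759 = 14.5849
df = 35
p-value (one-sided, H₁ less) = 1.00000
At α=0.01: p ≥ α → fail to reject H₀

reject H₀: no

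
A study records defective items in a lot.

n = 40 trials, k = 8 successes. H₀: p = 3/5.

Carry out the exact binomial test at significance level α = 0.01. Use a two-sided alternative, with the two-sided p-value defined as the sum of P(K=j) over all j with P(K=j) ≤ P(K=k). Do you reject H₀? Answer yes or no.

reject H₀: yes

Exact binomial: n=40, k=8, p₀=3/5=0.6000
P(X=j) = C(n,j)·p₀^j·(1−p₀)^(n−j); p = Σ P(X=j) over j with P(X=j) ≤ P(X=8)
p-value (two-sided) = 0.00000
At α=0.01: p < α → reject H₀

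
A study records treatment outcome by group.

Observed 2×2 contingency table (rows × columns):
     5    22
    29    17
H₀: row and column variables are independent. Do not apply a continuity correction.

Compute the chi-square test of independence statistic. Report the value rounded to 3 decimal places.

test statistic = 13.555

Row totals [27, 46], col totals [34, 39], n=73
χ² = (5−12.58)²/12.58 + (22−14.42)²/14.42 + (29−21.42)²/21.42 + (17−24.58)²/24.58 = 13.5553
df = 1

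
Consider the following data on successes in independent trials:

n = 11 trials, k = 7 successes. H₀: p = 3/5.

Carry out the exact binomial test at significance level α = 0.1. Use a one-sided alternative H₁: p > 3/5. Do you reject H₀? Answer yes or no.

reject H₀: no

Exact binomial: n=11, k=7, p₀=3/5=0.6000
P(X≥7) from Σ C(n,i)·p₀^i·(1−p₀)^(n−i)
p-value (one-sided, H₁ greater) = 0.53277
At α=0.1: p ≥ α → fail to reject H₀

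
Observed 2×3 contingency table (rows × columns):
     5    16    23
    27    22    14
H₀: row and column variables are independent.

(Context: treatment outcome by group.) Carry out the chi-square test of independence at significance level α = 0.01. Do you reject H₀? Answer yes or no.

reject H₀: yes

Row totals [44, 63], col totals [32, 38, 37], n=107
χ² = (5−13.16)²/13.16 + (16−15.63)²/15.63 + (23−15.21)²/15.21 + (27−18.84)²/18.84 + (22−22.37)²/22.37 + (14−21.79)²/21.79 = 15.3724
df = 2
p-value (upper-tail) = 0.00046
At α=0.01: p < α → reject H₀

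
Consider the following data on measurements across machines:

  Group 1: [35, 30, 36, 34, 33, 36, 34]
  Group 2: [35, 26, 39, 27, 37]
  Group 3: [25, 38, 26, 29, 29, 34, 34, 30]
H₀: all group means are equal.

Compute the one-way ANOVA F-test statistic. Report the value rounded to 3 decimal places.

test statistic = 1.232

Group means [34.00, 32.80, 30.62], grand mean 32.350
SSB = Σnᵢ(x̄ᵢ−x̄)² = 43.875; SSW = ΣΣ(x−x̄ᵢ)² = 302.675
MSB = 43.875/2 = 21.9375; MSW = 302.675/17 = 17.8044
F = MSB/MSW = 1.2321
df = (2, 17)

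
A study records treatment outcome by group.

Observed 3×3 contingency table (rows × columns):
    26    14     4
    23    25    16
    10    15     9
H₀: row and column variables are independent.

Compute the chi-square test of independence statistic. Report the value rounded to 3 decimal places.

Row totals [44, 64, 34], col totals [59, 54, 29], n=142
χ² = (26−18.28)²/18.28 + (14−16.73)²/16.73 + (4−8.99)²/8.99 + (23−26.59)²/26.59 + (25−24.34)²/24.34 + (16−13.07)²/13.07 + (10−14.13)²/14.13 + (15−12.93)²/12.93 + (9−6.94)²/6.94 = 9.7770
df = 4

test statistic = 9.777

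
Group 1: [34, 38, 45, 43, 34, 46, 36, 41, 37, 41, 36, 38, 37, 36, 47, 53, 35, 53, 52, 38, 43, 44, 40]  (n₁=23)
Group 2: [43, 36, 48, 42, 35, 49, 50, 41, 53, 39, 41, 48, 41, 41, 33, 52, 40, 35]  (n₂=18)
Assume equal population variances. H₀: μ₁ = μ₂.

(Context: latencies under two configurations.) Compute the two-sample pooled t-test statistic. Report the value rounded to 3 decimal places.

test statistic = -0.761

x̄₁=41.174, s₁=5.921, n₁=23
x̄₂=42.611, s₂=6.099, n₂=18
s_p² = [22·5.921² + 17·6.099²]/39 = 35.9893
SE = √(s_p²·(1/23+1/18)) = 1.8879
t = (41.174−42.611)/1.8879 = -0.7613
df = 39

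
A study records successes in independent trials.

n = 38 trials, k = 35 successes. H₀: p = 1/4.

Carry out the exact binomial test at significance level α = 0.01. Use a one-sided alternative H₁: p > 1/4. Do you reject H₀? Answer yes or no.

Exact binomial: n=38, k=35, p₀=1/4=0.2500
P(X≥35) from Σ C(n,i)·p₀^i·(1−p₀)^(n−i)
p-value (one-sided, H₁ greater) = 0.00000
At α=0.01: p < α → reject H₀

reject H₀: yes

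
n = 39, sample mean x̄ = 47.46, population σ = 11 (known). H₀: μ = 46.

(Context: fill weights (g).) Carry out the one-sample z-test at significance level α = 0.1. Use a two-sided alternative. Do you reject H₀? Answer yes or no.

reject H₀: no

SE = σ/√n = 11/√39 = 1.7614
z = (x̄−μ₀)/SE = (47.46−46)/1.7614 = 0.8289
p-value (two-sided) = 0.40717
At α=0.1: p ≥ α → fail to reject H₀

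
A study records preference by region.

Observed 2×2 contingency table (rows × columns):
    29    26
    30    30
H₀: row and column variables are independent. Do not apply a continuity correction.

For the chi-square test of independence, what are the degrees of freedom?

degrees of freedom = 1

df = (r−1)(c−1) = (2−1)·(2−1) = 1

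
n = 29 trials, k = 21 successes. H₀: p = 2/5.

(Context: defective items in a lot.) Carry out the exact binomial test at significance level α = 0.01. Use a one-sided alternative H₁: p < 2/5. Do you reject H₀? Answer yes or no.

reject H₀: no

Exact binomial: n=29, k=21, p₀=2/5=0.4000
P(X≤21) from Σ C(n,i)·p₀^i·(1−p₀)^(n−i)
p-value (one-sided, H₁ less) = 0.99990
At α=0.01: p ≥ α → fail to reject H₀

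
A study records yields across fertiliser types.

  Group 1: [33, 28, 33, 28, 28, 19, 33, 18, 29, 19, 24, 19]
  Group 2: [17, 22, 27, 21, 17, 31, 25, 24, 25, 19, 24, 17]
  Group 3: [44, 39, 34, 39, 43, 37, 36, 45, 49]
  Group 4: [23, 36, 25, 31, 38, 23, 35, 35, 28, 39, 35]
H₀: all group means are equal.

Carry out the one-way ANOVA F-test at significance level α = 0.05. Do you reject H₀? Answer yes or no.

reject H₀: yes

Group means [25.92, 22.42, 40.67, 31.64], grand mean 29.409
SSB = Σnᵢ(x̄ᵢ−x̄)² = 1928.258; SSW = ΣΣ(x−x̄ᵢ)² = 1142.379
MSB = 1928.258/3 = 642.7525; MSW = 1142.379/40 = 28.5595
F = MSB/MSW = 22.5058
df = (3, 40)
p-value (upper-tail) = 0.00000
At α=0.05: p < α → reject H₀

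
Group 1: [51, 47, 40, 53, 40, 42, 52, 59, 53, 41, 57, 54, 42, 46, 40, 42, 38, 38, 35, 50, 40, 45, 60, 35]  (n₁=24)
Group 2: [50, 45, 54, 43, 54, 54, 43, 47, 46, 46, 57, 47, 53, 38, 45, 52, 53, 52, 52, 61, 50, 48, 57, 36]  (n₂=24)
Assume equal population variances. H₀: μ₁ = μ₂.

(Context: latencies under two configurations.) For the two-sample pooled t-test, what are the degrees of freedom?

degrees of freedom = 46

df = n₁ + n₂ − 2 = 24 + 24 − 2 = 46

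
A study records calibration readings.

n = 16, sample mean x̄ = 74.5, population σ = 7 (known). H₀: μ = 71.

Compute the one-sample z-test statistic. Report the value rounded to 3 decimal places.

test statistic = 2.000

SE = σ/√n = 7/√16 = 1.7500
z = (x̄−μ₀)/SE = (74.5−71)/1.7500 = 2.0000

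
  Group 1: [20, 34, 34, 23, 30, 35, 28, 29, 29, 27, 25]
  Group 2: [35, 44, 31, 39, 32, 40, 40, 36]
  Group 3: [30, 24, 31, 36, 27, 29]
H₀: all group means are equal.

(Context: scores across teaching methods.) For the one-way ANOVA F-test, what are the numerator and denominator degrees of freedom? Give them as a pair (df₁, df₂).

degrees of freedom = [2, 22]

k = 3 groups, N = 25 total
df = (k−1, N−k) = (3−1, 25−3) = (2, 22)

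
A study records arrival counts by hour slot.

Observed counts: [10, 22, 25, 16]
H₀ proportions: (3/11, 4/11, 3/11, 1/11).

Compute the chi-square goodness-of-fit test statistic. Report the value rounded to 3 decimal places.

test statistic = 20.224

n = 73; E_i = n·p_i = [19.91, 26.55, 19.91, 6.64]
χ² = (10−19.91)²/19.91 + (22−26.55)²/26.55 + (25−19.91)²/19.91 + (16−6.64)²/6.64 = 20.2237
df = 3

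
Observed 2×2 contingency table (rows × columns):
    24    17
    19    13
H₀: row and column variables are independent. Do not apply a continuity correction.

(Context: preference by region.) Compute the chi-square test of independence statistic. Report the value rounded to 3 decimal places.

test statistic = 0.005

Row totals [41, 32], col totals [43, 30], n=73
χ² = (24−24.15)²/24.15 + (17−16.85)²/16.85 + (19−18.85)²/18.85 + (13−13.15)²/13.15 = 0.0052
df = 1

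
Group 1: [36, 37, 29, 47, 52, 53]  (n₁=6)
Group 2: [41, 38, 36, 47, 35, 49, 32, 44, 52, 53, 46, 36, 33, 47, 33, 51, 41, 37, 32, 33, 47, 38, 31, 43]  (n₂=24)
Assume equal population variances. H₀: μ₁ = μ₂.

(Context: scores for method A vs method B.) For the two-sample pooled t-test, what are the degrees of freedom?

df = n₁ + n₂ − 2 = 6 + 24 − 2 = 28

degrees of freedom = 28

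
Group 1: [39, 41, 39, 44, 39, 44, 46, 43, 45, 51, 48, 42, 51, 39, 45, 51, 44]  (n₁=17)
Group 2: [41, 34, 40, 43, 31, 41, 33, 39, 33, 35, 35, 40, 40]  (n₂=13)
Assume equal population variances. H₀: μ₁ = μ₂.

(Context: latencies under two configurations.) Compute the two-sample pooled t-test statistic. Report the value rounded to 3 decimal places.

test statistic = 4.574

x̄₁=44.176, s₁=4.202, n₁=17
x̄₂=37.308, s₂=3.903, n₂=13
s_p² = [16·4.202² + 12·3.903²]/28 = 16.6157
SE = √(s_p²·(1/17+1/13)) = 1.5018
t = (44.176−37.308)/1.5018 = 4.5736
df = 28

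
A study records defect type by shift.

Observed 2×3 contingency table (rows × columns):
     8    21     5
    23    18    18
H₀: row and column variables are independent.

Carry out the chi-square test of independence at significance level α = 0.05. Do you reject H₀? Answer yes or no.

reject H₀: yes

Row totals [34, 59], col totals [31, 39, 23], n=93
χ² = (8−11.33)²/11.33 + (21−14.26)²/14.26 + (5−8.41)²/8.41 + (23−19.67)²/19.67 + (18−24.74)²/24.74 + (18−14.59)²/14.59 = 8.7484
df = 2
p-value (upper-tail) = 0.01260
At α=0.05: p < α → reject H₀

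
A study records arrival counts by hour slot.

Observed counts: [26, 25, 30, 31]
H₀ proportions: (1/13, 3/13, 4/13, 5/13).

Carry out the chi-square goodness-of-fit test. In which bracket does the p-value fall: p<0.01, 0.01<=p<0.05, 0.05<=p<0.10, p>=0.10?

n = 112; E_i = n·p_i = [8.62, 25.85, 34.46, 43.08]
χ² = (26−8.62)²/8.62 + (25−25.85)²/25.85 + (30−34.46)²/34.46 + (31−43.08)²/43.08 = 39.0708
df = 3
p-value (upper-tail) = 0.00000
→ bracket: p<0.01

p-value bracket: p<0.01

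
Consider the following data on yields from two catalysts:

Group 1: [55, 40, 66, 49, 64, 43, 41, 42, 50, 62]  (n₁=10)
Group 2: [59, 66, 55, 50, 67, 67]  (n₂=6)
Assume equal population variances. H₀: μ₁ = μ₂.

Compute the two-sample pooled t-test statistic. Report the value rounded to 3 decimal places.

x̄₁=51.200, s₁=10.009, n₁=10
x̄₂=60.667, s₂=7.174, n₂=6
s_p² = [9·10.009² + 5·7.174²]/14 = 82.7810
SE = √(s_p²·(1/10+1/6)) = 4.6984
t = (51.200−60.667)/4.6984 = -2.0149
df = 14

test statistic = -2.015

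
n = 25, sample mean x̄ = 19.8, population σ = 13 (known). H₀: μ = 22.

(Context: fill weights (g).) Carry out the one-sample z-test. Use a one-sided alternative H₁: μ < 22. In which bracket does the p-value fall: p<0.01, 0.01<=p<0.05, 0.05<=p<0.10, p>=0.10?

SE = σ/√n = 13/√25 = 2.6000
z = (x̄−μ₀)/SE = (19.8−22)/2.6000 = -0.8462
p-value (one-sided, H₁ less) = 0.19873
→ bracket: p>=0.10

p-value bracket: p>=0.10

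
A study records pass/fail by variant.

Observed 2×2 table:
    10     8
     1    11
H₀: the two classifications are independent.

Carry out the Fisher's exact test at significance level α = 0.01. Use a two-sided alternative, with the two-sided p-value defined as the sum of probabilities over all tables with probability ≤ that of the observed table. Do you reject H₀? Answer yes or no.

reject H₀: no

Margins: r₁=18, r₂=12, c₁=11, c₂=19, n=30
p_obs = C(18,10)·C(12,1)/C(30,11); sum pmf over tables with pmf ≤ p_obs
p-value (two-sided) = 0.01823
At α=0.01: p ≥ α → fail to reject H₀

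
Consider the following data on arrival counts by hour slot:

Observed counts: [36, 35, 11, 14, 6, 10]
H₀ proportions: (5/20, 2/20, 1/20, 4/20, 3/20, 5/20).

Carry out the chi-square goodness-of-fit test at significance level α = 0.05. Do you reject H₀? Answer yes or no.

n = 112; E_i = n·p_i = [28.00, 11.20, 5.60, 22.40, 16.80, 28.00]
χ² = (36−28.00)²/28.00 + (35−11.20)²/11.20 + (11−5.60)²/5.60 + (14−22.40)²/22.40 + (6−16.80)²/16.80 + (10−28.00)²/28.00 = 79.7321
df = 5
p-value (upper-tail) = 0.00000
At α=0.05: p < α → reject H₀

reject H₀: yes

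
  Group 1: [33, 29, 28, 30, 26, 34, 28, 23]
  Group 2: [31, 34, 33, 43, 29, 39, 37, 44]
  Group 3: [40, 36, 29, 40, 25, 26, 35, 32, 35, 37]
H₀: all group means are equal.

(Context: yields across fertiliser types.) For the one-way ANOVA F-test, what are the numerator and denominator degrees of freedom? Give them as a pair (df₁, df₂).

k = 3 groups, N = 26 total
df = (k−1, N−k) = (3−1, 26−3) = (2, 23)

degrees of freedom = [2, 23]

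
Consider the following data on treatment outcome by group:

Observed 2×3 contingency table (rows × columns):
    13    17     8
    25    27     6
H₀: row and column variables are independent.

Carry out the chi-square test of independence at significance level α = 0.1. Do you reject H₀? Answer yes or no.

Row totals [38, 58], col totals [38, 44, 14], n=96
χ² = (13−15.04)²/15.04 + (17−17.42)²/17.42 + (8−5.54)²/5.54 + (25−22.96)²/22.96 + (27−26.58)²/26.58 + (6−8.46)²/8.46 = 2.2802
df = 2
p-value (upper-tail) = 0.31978
At α=0.1: p ≥ α → fail to reject H₀

reject H₀: no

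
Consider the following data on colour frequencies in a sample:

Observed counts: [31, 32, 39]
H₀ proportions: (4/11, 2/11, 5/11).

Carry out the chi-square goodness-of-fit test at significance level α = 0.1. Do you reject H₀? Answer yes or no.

n = 102; E_i = n·p_i = [37.09, 18.55, 46.36]
χ² = (31−37.09)²/37.09 + (32−18.55)²/18.55 + (39−46.36)²/46.36 = 11.9309
df = 2
p-value (upper-tail) = 0.00257
At α=0.1: p < α → reject H₀

reject H₀: yes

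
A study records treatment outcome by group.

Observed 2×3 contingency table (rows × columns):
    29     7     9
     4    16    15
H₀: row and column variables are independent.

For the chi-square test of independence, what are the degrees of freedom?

df = (r−1)(c−1) = (2−1)·(3−1) = 2

degrees of freedom = 2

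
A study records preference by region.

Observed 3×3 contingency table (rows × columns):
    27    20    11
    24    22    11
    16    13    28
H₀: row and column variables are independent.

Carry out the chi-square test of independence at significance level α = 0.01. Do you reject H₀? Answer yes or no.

reject H₀: yes

Row totals [58, 57, 57], col totals [67, 55, 50], n=172
χ² = (27−22.59)²/22.59 + (20−18.55)²/18.55 + (11−16.86)²/16.86 + (24−22.20)²/22.20 + (22−18.23)²/18.23 + (11−16.57)²/16.57 + (16−22.20)²/22.20 + (13−18.23)²/18.23 + (28−16.57)²/16.57 = 16.9262
df = 4
p-value (upper-tail) = 0.00200
At α=0.01: p < α → reject H₀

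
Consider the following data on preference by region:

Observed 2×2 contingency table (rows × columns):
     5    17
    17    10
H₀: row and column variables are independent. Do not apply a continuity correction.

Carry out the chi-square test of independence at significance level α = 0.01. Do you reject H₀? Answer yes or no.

reject H₀: yes

Row totals [22, 27], col totals [22, 27], n=49
χ² = (5−9.88)²/9.88 + (17−12.12)²/12.12 + (17−12.12)²/12.12 + (10−14.88)²/14.88 = 7.9327
df = 1
p-value (upper-tail) = 0.00486
At α=0.01: p < α → reject H₀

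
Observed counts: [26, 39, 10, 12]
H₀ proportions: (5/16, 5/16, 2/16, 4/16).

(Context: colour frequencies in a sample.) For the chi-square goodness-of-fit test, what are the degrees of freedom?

degrees of freedom = 3

df = k − 1 = 4 − 1 = 3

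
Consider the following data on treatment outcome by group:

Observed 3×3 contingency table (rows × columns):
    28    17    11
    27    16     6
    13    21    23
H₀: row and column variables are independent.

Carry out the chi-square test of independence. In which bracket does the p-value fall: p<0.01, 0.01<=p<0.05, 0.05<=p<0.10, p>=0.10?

p-value bracket: p<0.01

Row totals [56, 49, 57], col totals [68, 54, 40], n=162
χ² = (28−23.51)²/23.51 + (17−18.67)²/18.67 + (11−13.83)²/13.83 + (27−20.57)²/20.57 + (16−16.33)²/16.33 + (6−12.10)²/12.10 + (13−23.93)²/23.93 + (21−19.00)²/19.00 + (23−14.07)²/14.07 = 17.5394
df = 4
p-value (upper-tail) = 0.00152
→ bracket: p<0.01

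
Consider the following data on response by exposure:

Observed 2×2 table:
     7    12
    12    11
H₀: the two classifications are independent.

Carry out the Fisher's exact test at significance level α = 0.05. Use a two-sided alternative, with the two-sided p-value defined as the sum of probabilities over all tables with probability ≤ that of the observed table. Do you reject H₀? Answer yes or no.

Margins: r₁=19, r₂=23, c₁=19, c₂=23, n=42
p_obs = C(19,7)·C(23,12)/C(42,19); sum pmf over tables with pmf ≤ p_obs
p-value (two-sided) = 0.36574
At α=0.05: p ≥ α → fail to reject H₀

reject H₀: no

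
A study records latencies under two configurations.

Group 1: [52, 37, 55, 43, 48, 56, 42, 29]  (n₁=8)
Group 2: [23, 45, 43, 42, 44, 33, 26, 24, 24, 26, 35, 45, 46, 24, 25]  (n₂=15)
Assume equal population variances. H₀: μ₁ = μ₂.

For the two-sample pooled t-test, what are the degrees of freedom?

df = n₁ + n₂ − 2 = 8 + 15 − 2 = 21

degrees of freedom = 21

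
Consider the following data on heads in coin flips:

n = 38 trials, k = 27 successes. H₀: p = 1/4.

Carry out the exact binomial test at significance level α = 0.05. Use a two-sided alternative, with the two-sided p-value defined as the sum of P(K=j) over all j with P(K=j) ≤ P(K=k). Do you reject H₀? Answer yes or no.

reject H₀: yes

Exact binomial: n=38, k=27, p₀=1/4=0.2500
P(X=j) = C(n,j)·p₀^j·(1−p₀)^(n−j); p = Σ P(X=j) over j with P(X=j) ≤ P(X=27)
p-value (two-sided) = 0.00000
At α=0.05: p < α → reject H₀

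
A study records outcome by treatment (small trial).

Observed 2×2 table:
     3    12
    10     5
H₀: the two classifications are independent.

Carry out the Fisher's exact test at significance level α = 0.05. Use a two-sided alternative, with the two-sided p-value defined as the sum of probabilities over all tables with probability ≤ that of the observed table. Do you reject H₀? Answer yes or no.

reject H₀: yes

Margins: r₁=15, r₂=15, c₁=13, c₂=17, n=30
p_obs = C(15,3)·C(15,10)/C(30,13); sum pmf over tables with pmf ≤ p_obs
p-value (two-sided) = 0.02533
At α=0.05: p < α → reject H₀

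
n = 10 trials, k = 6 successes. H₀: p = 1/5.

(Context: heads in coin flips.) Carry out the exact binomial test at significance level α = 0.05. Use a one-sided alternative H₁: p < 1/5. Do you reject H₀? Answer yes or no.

reject H₀: no

Exact binomial: n=10, k=6, p₀=1/5=0.2000
P(X≤6) from Σ C(n,i)·p₀^i·(1−p₀)^(n−i)
p-value (one-sided, H₁ less) = 0.99914
At α=0.05: p ≥ α → fail to reject H₀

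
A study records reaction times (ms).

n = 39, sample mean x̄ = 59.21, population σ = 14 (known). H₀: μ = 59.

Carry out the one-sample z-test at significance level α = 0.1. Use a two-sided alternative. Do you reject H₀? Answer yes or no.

reject H₀: no

SE = σ/√n = 14/√39 = 2.2418
z = (x̄−μ₀)/SE = (59.21−59)/2.2418 = 0.0937
p-value (two-sided) = 0.92537
At α=0.1: p ≥ α → fail to reject H₀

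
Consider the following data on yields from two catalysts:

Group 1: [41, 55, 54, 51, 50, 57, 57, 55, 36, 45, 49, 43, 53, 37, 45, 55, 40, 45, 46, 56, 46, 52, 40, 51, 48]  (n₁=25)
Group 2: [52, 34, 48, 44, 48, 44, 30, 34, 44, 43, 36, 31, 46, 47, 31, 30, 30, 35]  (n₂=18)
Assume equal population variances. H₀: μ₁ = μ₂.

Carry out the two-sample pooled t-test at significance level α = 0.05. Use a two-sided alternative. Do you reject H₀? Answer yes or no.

reject H₀: yes

x̄₁=48.280, s₁=6.367, n₁=25
x̄₂=39.278, s₂=7.591, n₂=18
s_p² = [24·6.367² + 17·7.591²]/41 = 47.6256
SE = √(s_p²·(1/25+1/18)) = 2.1333
t = (48.280−39.278)/2.1333 = 4.2199
df = 41
p-value (two-sided) = 0.00013
At α=0.05: p < α → reject H₀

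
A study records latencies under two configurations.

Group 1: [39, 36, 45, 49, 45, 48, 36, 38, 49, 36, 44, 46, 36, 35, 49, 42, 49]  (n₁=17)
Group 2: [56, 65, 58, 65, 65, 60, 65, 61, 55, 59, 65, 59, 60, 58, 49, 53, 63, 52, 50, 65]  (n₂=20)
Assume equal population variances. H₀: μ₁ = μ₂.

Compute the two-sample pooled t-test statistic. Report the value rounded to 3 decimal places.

x̄₁=42.471, s₁=5.501, n₁=17
x̄₂=59.150, s₂=5.284, n₂=20
s_p² = [16·5.501² + 19·5.284²]/35 = 28.9939
SE = √(s_p²·(1/17+1/20)) = 1.7763
t = (42.471−59.150)/1.7763 = -9.3900
df = 35

test statistic = -9.390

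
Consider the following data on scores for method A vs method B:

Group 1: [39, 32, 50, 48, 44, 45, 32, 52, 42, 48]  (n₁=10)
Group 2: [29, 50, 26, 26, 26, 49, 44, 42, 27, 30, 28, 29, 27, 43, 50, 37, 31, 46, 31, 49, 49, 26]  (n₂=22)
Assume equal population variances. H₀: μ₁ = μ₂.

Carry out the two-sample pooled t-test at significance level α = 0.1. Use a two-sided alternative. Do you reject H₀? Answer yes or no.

reject H₀: yes

x̄₁=43.200, s₁=7.021, n₁=10
x̄₂=36.136, s₂=9.657, n₂=22
s_p² = [9·7.021² + 21·9.657²]/30 = 80.0730
SE = √(s_p²·(1/10+1/22)) = 3.4128
t = (43.200−36.136)/3.4128 = 2.0698
df = 30
p-value (two-sided) = 0.04718
At α=0.1: p < α → reject H₀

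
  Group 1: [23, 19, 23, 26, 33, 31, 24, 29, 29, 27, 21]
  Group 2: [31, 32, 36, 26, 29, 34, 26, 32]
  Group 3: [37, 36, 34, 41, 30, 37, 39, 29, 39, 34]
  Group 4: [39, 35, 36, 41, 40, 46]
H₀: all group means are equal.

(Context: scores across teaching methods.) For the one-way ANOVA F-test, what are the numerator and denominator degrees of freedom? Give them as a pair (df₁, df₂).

k = 4 groups, N = 35 total
df = (k−1, N−k) = (4−1, 35−4) = (3, 31)

degrees of freedom = [3, 31]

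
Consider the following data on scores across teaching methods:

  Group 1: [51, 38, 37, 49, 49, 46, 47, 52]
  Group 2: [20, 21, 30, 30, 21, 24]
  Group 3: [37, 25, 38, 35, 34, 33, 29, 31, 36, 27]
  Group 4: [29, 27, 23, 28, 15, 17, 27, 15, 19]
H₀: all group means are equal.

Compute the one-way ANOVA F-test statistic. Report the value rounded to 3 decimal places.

test statistic = 35.189

Group means [46.12, 24.33, 32.50, 22.22], grand mean 31.515
SSB = Σnᵢ(x̄ᵢ−x̄)² = 2803.979; SSW = ΣΣ(x−x̄ᵢ)² = 770.264
MSB = 2803.979/3 = 934.6595; MSW = 770.264/29 = 26.5608
F = MSB/MSW = 35.1894
df = (3, 29)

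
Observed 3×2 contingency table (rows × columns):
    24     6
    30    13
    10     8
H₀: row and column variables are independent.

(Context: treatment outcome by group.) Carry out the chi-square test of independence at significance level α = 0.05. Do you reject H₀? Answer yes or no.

Row totals [30, 43, 18], col totals [64, 27], n=91
χ² = (24−21.10)²/21.10 + (6−8.90)²/8.90 + (30−30.24)²/30.24 + (13−12.76)²/12.76 + (10−12.66)²/12.66 + (8−5.34)²/5.34 = 3.2338
df = 2
p-value (upper-tail) = 0.19851
At α=0.05: p ≥ α → fail to reject H₀

reject H₀: no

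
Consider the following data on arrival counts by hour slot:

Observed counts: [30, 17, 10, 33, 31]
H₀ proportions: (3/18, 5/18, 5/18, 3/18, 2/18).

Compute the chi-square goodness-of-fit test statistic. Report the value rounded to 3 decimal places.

test statistic = 60.681

n = 121; E_i = n·p_i = [20.17, 33.61, 33.61, 20.17, 13.44]
χ² = (30−20.17)²/20.17 + (17−33.61)²/33.61 + (10−33.61)²/33.61 + (33−20.17)²/20.17 + (31−13.44)²/13.44 = 60.6810
df = 4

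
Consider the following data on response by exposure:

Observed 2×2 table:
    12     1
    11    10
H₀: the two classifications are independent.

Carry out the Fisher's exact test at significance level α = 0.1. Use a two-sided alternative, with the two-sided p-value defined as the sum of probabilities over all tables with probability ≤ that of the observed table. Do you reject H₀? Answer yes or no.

Margins: r₁=13, r₂=21, c₁=23, c₂=11, n=34
p_obs = C(13,12)·C(21,11)/C(34,23); sum pmf over tables with pmf ≤ p_obs
p-value (two-sided) = 0.02379
At α=0.1: p < α → reject H₀

reject H₀: yes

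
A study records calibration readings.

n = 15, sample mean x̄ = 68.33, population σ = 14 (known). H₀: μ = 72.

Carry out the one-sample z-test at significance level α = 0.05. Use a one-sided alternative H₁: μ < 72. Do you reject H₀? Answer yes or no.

SE = σ/√n = 14/√15 = 3.6148
z = (x̄−μ₀)/SE = (68.33−72)/3.6148 = -1.0153
p-value (one-sided, H₁ less) = 0.15499
At α=0.05: p ≥ α → fail to reject H₀

reject H₀: no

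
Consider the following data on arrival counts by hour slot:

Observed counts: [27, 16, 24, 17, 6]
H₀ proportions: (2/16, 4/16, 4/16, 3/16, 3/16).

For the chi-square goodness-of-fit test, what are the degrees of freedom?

df = k − 1 = 5 − 1 = 4

degrees of freedom = 4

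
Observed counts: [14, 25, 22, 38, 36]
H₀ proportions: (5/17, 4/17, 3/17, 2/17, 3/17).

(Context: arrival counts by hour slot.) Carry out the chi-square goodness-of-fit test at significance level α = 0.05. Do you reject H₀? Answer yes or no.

reject H₀: yes

n = 135; E_i = n·p_i = [39.71, 31.76, 23.82, 15.88, 23.82]
χ² = (14−39.71)²/39.71 + (25−31.76)²/31.76 + (22−23.82)²/23.82 + (38−15.88)²/15.88 + (36−23.82)²/23.82 = 55.2468
df = 4
p-value (upper-tail) = 0.00000
At α=0.05: p < α → reject H₀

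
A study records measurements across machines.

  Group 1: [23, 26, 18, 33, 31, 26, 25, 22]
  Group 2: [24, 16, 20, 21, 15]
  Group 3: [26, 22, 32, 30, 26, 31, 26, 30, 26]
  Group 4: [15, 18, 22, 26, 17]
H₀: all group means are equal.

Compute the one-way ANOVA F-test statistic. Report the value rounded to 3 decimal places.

Group means [25.50, 19.20, 27.67, 19.60], grand mean 23.963
SSB = Σnᵢ(x̄ᵢ−x̄)² = 350.963; SSW = ΣΣ(x−x̄ᵢ)² = 378.000
MSB = 350.963/3 = 116.9877; MSW = 378.000/23 = 16.4348
F = MSB/MSW = 7.1183
df = (3, 23)

test statistic = 7.118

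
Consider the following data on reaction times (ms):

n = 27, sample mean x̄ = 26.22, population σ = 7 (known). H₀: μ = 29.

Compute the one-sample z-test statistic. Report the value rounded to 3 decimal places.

test statistic = -2.064

SE = σ/√n = 7/√27 = 1.3472
z = (x̄−μ₀)/SE = (26.22−29)/1.3472 = -2.0636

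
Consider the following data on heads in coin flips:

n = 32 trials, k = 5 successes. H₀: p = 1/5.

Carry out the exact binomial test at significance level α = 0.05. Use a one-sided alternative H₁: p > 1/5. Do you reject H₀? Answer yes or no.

reject H₀: no

Exact binomial: n=32, k=5, p₀=1/5=0.2000
P(X≥5) from Σ C(n,i)·p₀^i·(1−p₀)^(n−i)
p-value (one-sided, H₁ greater) = 0.79562
At α=0.05: p ≥ α → fail to reject H₀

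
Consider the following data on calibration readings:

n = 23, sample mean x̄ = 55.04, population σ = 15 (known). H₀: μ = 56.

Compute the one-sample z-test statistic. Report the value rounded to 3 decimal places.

SE = σ/√n = 15/√23 = 3.1277
z = (x̄−μ₀)/SE = (55.04−56)/3.1277 = -0.3069

test statistic = -0.307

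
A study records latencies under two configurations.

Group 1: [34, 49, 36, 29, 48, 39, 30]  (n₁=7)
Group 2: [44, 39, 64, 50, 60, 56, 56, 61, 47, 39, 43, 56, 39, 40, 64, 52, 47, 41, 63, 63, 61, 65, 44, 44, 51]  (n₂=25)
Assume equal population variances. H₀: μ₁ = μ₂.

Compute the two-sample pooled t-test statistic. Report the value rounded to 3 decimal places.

x̄₁=37.857, s₁=8.030, n₁=7
x̄₂=51.560, s₂=9.283, n₂=25
s_p² = [6·8.030² + 24·9.283²]/30 = 81.8339
SE = √(s_p²·(1/7+1/25)) = 3.8683
t = (37.857−51.560)/3.8683 = -3.5423
df = 30

test statistic = -3.542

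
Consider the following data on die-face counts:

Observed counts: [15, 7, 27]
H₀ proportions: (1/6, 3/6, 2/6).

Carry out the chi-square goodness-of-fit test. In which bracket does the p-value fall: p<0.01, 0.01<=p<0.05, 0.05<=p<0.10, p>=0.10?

p-value bracket: p<0.01

n = 49; E_i = n·p_i = [8.17, 24.50, 16.33]
χ² = (15−8.17)²/8.17 + (7−24.50)²/24.50 + (27−16.33)²/16.33 = 25.1837
df = 2
p-value (upper-tail) = 0.00000
→ bracket: p<0.01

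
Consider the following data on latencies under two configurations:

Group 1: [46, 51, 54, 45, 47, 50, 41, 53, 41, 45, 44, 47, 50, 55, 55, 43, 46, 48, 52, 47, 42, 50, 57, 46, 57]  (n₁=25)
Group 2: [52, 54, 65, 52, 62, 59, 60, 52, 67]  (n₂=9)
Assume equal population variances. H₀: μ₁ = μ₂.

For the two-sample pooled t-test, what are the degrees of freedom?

degrees of freedom = 32

df = n₁ + n₂ − 2 = 25 + 9 − 2 = 32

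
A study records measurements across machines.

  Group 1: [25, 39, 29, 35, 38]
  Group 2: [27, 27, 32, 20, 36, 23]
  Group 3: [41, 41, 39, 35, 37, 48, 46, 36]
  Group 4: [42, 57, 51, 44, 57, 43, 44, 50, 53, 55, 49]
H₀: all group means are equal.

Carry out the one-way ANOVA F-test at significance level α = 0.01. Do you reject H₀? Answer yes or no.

Group means [33.20, 27.50, 40.38, 49.55], grand mean 39.967
SSB = Σnᵢ(x̄ᵢ−x̄)² = 2172.064; SSW = ΣΣ(x−x̄ᵢ)² = 782.902
MSB = 2172.064/3 = 724.0215; MSW = 782.902/26 = 30.1116
F = MSB/MSW = 24.0446
df = (3, 26)
p-value (upper-tail) = 0.00000
At α=0.01: p < α → reject H₀

reject H₀: yes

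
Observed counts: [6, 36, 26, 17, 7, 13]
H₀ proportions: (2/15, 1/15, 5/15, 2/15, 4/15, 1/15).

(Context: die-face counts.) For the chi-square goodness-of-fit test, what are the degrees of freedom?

df = k − 1 = 6 − 1 = 5

degrees of freedom = 5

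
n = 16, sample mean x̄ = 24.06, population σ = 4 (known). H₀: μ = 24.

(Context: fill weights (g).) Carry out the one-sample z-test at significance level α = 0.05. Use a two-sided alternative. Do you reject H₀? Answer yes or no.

SE = σ/√n = 4/√16 = 1.0000
z = (x̄−μ₀)/SE = (24.06−24)/1.0000 = 0.0600
p-value (two-sided) = 0.95216
At α=0.05: p ≥ α → fail to reject H₀

reject H₀: no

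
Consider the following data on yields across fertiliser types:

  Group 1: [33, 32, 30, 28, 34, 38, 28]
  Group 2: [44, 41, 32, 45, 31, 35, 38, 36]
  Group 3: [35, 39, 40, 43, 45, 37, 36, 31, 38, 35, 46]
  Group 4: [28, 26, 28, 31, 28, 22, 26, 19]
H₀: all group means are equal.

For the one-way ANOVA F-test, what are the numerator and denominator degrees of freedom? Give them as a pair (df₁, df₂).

k = 4 groups, N = 34 total
df = (k−1, N−k) = (4−1, 34−4) = (3, 30)

degrees of freedom = [3, 30]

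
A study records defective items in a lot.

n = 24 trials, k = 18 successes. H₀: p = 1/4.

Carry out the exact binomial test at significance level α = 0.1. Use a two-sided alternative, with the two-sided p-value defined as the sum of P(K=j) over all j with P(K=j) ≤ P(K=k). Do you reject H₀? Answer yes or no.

Exact binomial: n=24, k=18, p₀=1/4=0.2500
P(X=j) = C(n,j)·p₀^j·(1−p₀)^(n−j); p = Σ P(X=j) over j with P(X=j) ≤ P(X=18)
p-value (two-sided) = 0.00000
At α=0.1: p < α → reject H₀

reject H₀: yes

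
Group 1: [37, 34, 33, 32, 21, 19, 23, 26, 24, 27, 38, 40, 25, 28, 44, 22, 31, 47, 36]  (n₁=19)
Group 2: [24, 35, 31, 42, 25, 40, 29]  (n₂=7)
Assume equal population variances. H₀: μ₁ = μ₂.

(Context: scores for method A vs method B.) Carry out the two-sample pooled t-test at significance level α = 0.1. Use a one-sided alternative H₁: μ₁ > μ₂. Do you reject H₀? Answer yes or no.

reject H₀: no

x̄₁=30.895, s₁=8.006, n₁=19
x̄₂=32.286, s₂=7.017, n₂=7
s_p² = [18·8.006² + 6·7.017²]/24 = 60.3841
SE = √(s_p²·(1/19+1/7)) = 3.4358
t = (30.895−32.286)/3.4358 = -0.4049
df = 24
p-value (one-sided, H₁ greater) = 0.65541
At α=0.1: p ≥ α → fail to reject H₀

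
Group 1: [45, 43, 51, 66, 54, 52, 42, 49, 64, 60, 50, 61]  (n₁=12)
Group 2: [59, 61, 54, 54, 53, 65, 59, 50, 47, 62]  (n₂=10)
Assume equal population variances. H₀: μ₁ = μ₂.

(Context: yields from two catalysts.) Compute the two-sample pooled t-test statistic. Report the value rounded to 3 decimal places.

x̄₁=53.083, s₁=8.084, n₁=12
x̄₂=56.400, s₂=5.700, n₂=10
s_p² = [11·8.084² + 9·5.700²]/20 = 50.5658
SE = √(s_p²·(1/12+1/10)) = 3.0447
t = (53.083−56.400)/3.0447 = -1.0893
df = 20

test statistic = -1.089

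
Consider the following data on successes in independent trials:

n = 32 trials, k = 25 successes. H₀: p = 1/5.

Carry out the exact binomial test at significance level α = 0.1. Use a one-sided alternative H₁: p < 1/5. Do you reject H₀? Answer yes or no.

reject H₀: no

Exact binomial: n=32, k=25, p₀=1/5=0.2000
P(X≤25) from Σ C(n,i)·p₀^i·(1−p₀)^(n−i)
p-value (one-sided, H₁ less) = 1.00000
At α=0.1: p ≥ α → fail to reject H₀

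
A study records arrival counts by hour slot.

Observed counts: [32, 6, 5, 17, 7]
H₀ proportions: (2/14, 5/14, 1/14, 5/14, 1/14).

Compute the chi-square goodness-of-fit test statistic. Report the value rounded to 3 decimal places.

n = 67; E_i = n·p_i = [9.57, 23.93, 4.79, 23.93, 4.79]
χ² = (32−9.57)²/9.57 + (6−23.93)²/23.93 + (5−4.79)²/4.79 + (17−23.93)²/23.93 + (7−4.79)²/4.79 = 69.0299
df = 4

test statistic = 69.030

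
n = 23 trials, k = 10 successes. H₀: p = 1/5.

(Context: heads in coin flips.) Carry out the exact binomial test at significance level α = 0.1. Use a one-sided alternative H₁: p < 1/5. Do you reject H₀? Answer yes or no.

Exact binomial: n=23, k=10, p₀=1/5=0.2000
P(X≤10) from Σ C(n,i)·p₀^i·(1−p₀)^(n−i)
p-value (one-sided, H₁ less) = 0.99750
At α=0.1: p ≥ α → fail to reject H₀

reject H₀: no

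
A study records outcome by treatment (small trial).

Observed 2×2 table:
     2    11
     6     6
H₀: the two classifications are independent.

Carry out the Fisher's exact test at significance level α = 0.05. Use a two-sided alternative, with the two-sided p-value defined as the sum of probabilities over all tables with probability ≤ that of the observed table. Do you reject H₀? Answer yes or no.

Margins: r₁=13, r₂=12, c₁=8, c₂=17, n=25
p_obs = C(13,2)·C(12,6)/C(25,8); sum pmf over tables with pmf ≤ p_obs
p-value (two-sided) = 0.09684
At α=0.05: p ≥ α → fail to reject H₀

reject H₀: no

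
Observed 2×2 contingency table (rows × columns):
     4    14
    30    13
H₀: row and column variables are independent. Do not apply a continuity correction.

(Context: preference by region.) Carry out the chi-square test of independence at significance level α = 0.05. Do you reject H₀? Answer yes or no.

reject H₀: yes

Row totals [18, 43], col totals [34, 27], n=61
χ² = (4−10.03)²/10.03 + (14−7.97)²/7.97 + (30−23.97)²/23.97 + (13−19.03)²/19.03 = 11.6263
df = 1
p-value (upper-tail) = 0.00065
At α=0.05: p < α → reject H₀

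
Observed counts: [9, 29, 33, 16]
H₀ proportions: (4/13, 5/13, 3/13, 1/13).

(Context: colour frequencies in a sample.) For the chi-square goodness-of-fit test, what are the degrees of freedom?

degrees of freedom = 3

df = k − 1 = 4 − 1 = 3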